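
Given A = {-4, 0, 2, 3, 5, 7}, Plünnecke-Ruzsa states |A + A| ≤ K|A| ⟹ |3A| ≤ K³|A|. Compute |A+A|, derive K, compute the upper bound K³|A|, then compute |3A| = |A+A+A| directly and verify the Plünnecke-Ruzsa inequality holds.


|A| = 6.
Step 1: Compute A + A by enumerating all 36 pairs.
A + A = {-8, -4, -2, -1, 0, 1, 2, 3, 4, 5, 6, 7, 8, 9, 10, 12, 14}, so |A + A| = 17.
Step 2: Doubling constant K = |A + A|/|A| = 17/6 = 17/6 ≈ 2.8333.
Step 3: Plünnecke-Ruzsa gives |3A| ≤ K³·|A| = (2.8333)³ · 6 ≈ 136.4722.
Step 4: Compute 3A = A + A + A directly by enumerating all triples (a,b,c) ∈ A³; |3A| = 28.
Step 5: Check 28 ≤ 136.4722? Yes ✓.

K = 17/6, Plünnecke-Ruzsa bound K³|A| ≈ 136.4722, |3A| = 28, inequality holds.


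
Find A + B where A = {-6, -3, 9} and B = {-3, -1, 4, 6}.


A + B = {a + b : a ∈ A, b ∈ B}.
Enumerate all |A|·|B| = 3·4 = 12 pairs (a, b) and collect distinct sums.
a = -6: -6+-3=-9, -6+-1=-7, -6+4=-2, -6+6=0
a = -3: -3+-3=-6, -3+-1=-4, -3+4=1, -3+6=3
a = 9: 9+-3=6, 9+-1=8, 9+4=13, 9+6=15
Collecting distinct sums: A + B = {-9, -7, -6, -4, -2, 0, 1, 3, 6, 8, 13, 15}
|A + B| = 12

A + B = {-9, -7, -6, -4, -2, 0, 1, 3, 6, 8, 13, 15}


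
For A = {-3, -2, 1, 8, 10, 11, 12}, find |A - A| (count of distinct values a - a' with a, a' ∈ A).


A - A = {a - a' : a, a' ∈ A}; |A| = 7.
Bounds: 2|A|-1 ≤ |A - A| ≤ |A|² - |A| + 1, i.e. 13 ≤ |A - A| ≤ 43.
Note: 0 ∈ A - A always (from a - a). The set is symmetric: if d ∈ A - A then -d ∈ A - A.
Enumerate nonzero differences d = a - a' with a > a' (then include -d):
Positive differences: {1, 2, 3, 4, 7, 9, 10, 11, 12, 13, 14, 15}
Full difference set: {0} ∪ (positive diffs) ∪ (negative diffs).
|A - A| = 1 + 2·12 = 25 (matches direct enumeration: 25).

|A - A| = 25


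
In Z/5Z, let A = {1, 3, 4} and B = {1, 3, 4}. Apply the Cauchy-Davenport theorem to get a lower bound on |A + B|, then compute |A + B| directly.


Cauchy-Davenport: |A + B| ≥ min(p, |A| + |B| - 1) for A, B nonempty in Z/pZ.
|A| = 3, |B| = 3, p = 5.
CD lower bound = min(5, 3 + 3 - 1) = min(5, 5) = 5.
Compute A + B mod 5 directly:
a = 1: 1+1=2, 1+3=4, 1+4=0
a = 3: 3+1=4, 3+3=1, 3+4=2
a = 4: 4+1=0, 4+3=2, 4+4=3
A + B = {0, 1, 2, 3, 4}, so |A + B| = 5.
Verify: 5 ≥ 5? Yes ✓.

CD lower bound = 5, actual |A + B| = 5.


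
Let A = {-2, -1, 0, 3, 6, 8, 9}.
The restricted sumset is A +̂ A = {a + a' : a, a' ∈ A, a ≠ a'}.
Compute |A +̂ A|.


Restricted sumset: A +̂ A = {a + a' : a ∈ A, a' ∈ A, a ≠ a'}.
Equivalently, take A + A and drop any sum 2a that is achievable ONLY as a + a for a ∈ A (i.e. sums representable only with equal summands).
Enumerate pairs (a, a') with a < a' (symmetric, so each unordered pair gives one sum; this covers all a ≠ a'):
  -2 + -1 = -3
  -2 + 0 = -2
  -2 + 3 = 1
  -2 + 6 = 4
  -2 + 8 = 6
  -2 + 9 = 7
  -1 + 0 = -1
  -1 + 3 = 2
  -1 + 6 = 5
  -1 + 8 = 7
  -1 + 9 = 8
  0 + 3 = 3
  0 + 6 = 6
  0 + 8 = 8
  0 + 9 = 9
  3 + 6 = 9
  3 + 8 = 11
  3 + 9 = 12
  6 + 8 = 14
  6 + 9 = 15
  8 + 9 = 17
Collected distinct sums: {-3, -2, -1, 1, 2, 3, 4, 5, 6, 7, 8, 9, 11, 12, 14, 15, 17}
|A +̂ A| = 17
(Reference bound: |A +̂ A| ≥ 2|A| - 3 for |A| ≥ 2, with |A| = 7 giving ≥ 11.)

|A +̂ A| = 17


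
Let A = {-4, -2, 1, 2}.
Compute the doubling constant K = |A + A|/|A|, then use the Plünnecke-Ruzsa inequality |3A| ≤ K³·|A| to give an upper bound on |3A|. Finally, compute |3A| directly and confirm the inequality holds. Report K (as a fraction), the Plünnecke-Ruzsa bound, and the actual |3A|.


|A| = 4.
Step 1: Compute A + A by enumerating all 16 pairs.
A + A = {-8, -6, -4, -3, -2, -1, 0, 2, 3, 4}, so |A + A| = 10.
Step 2: Doubling constant K = |A + A|/|A| = 10/4 = 10/4 ≈ 2.5000.
Step 3: Plünnecke-Ruzsa gives |3A| ≤ K³·|A| = (2.5000)³ · 4 ≈ 62.5000.
Step 4: Compute 3A = A + A + A directly by enumerating all triples (a,b,c) ∈ A³; |3A| = 17.
Step 5: Check 17 ≤ 62.5000? Yes ✓.

K = 10/4, Plünnecke-Ruzsa bound K³|A| ≈ 62.5000, |3A| = 17, inequality holds.


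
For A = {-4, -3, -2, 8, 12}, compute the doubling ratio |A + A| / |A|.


|A| = 5.
Compute A + A by enumerating all 25 pairs.
A + A = {-8, -7, -6, -5, -4, 4, 5, 6, 8, 9, 10, 16, 20, 24}, so |A + A| = 14.
K = |A + A| / |A| = 14/5 (already in lowest terms) ≈ 2.8000.
Reference: AP of size 5 gives K = 9/5 ≈ 1.8000; a fully generic set of size 5 gives K ≈ 3.0000.

|A| = 5, |A + A| = 14, K = 14/5.


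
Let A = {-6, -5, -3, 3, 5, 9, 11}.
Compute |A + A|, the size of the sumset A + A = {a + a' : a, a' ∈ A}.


A + A = {a + a' : a, a' ∈ A}; |A| = 7.
General bounds: 2|A| - 1 ≤ |A + A| ≤ |A|(|A|+1)/2, i.e. 13 ≤ |A + A| ≤ 28.
Lower bound 2|A|-1 is attained iff A is an arithmetic progression.
Enumerate sums a + a' for a ≤ a' (symmetric, so this suffices):
a = -6: -6+-6=-12, -6+-5=-11, -6+-3=-9, -6+3=-3, -6+5=-1, -6+9=3, -6+11=5
a = -5: -5+-5=-10, -5+-3=-8, -5+3=-2, -5+5=0, -5+9=4, -5+11=6
a = -3: -3+-3=-6, -3+3=0, -3+5=2, -3+9=6, -3+11=8
a = 3: 3+3=6, 3+5=8, 3+9=12, 3+11=14
a = 5: 5+5=10, 5+9=14, 5+11=16
a = 9: 9+9=18, 9+11=20
a = 11: 11+11=22
Distinct sums: {-12, -11, -10, -9, -8, -6, -3, -2, -1, 0, 2, 3, 4, 5, 6, 8, 10, 12, 14, 16, 18, 20, 22}
|A + A| = 23

|A + A| = 23


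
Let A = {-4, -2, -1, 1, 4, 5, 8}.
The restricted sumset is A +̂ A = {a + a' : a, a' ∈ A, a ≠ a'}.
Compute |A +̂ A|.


Restricted sumset: A +̂ A = {a + a' : a ∈ A, a' ∈ A, a ≠ a'}.
Equivalently, take A + A and drop any sum 2a that is achievable ONLY as a + a for a ∈ A (i.e. sums representable only with equal summands).
Enumerate pairs (a, a') with a < a' (symmetric, so each unordered pair gives one sum; this covers all a ≠ a'):
  -4 + -2 = -6
  -4 + -1 = -5
  -4 + 1 = -3
  -4 + 4 = 0
  -4 + 5 = 1
  -4 + 8 = 4
  -2 + -1 = -3
  -2 + 1 = -1
  -2 + 4 = 2
  -2 + 5 = 3
  -2 + 8 = 6
  -1 + 1 = 0
  -1 + 4 = 3
  -1 + 5 = 4
  -1 + 8 = 7
  1 + 4 = 5
  1 + 5 = 6
  1 + 8 = 9
  4 + 5 = 9
  4 + 8 = 12
  5 + 8 = 13
Collected distinct sums: {-6, -5, -3, -1, 0, 1, 2, 3, 4, 5, 6, 7, 9, 12, 13}
|A +̂ A| = 15
(Reference bound: |A +̂ A| ≥ 2|A| - 3 for |A| ≥ 2, with |A| = 7 giving ≥ 11.)

|A +̂ A| = 15


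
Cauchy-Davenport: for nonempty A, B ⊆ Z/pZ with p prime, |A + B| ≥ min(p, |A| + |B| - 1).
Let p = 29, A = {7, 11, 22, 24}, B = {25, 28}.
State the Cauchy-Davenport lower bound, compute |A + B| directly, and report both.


Cauchy-Davenport: |A + B| ≥ min(p, |A| + |B| - 1) for A, B nonempty in Z/pZ.
|A| = 4, |B| = 2, p = 29.
CD lower bound = min(29, 4 + 2 - 1) = min(29, 5) = 5.
Compute A + B mod 29 directly:
a = 7: 7+25=3, 7+28=6
a = 11: 11+25=7, 11+28=10
a = 22: 22+25=18, 22+28=21
a = 24: 24+25=20, 24+28=23
A + B = {3, 6, 7, 10, 18, 20, 21, 23}, so |A + B| = 8.
Verify: 8 ≥ 5? Yes ✓.

CD lower bound = 5, actual |A + B| = 8.


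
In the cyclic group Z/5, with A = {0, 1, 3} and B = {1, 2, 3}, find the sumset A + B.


Work in Z/5Z: reduce every sum a + b modulo 5.
Enumerate all 9 pairs:
a = 0: 0+1=1, 0+2=2, 0+3=3
a = 1: 1+1=2, 1+2=3, 1+3=4
a = 3: 3+1=4, 3+2=0, 3+3=1
Distinct residues collected: {0, 1, 2, 3, 4}
|A + B| = 5 (out of 5 total residues).

A + B = {0, 1, 2, 3, 4}


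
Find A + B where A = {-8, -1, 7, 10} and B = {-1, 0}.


A + B = {a + b : a ∈ A, b ∈ B}.
Enumerate all |A|·|B| = 4·2 = 8 pairs (a, b) and collect distinct sums.
a = -8: -8+-1=-9, -8+0=-8
a = -1: -1+-1=-2, -1+0=-1
a = 7: 7+-1=6, 7+0=7
a = 10: 10+-1=9, 10+0=10
Collecting distinct sums: A + B = {-9, -8, -2, -1, 6, 7, 9, 10}
|A + B| = 8

A + B = {-9, -8, -2, -1, 6, 7, 9, 10}


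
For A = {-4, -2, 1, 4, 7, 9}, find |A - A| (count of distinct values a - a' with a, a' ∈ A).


A - A = {a - a' : a, a' ∈ A}; |A| = 6.
Bounds: 2|A|-1 ≤ |A - A| ≤ |A|² - |A| + 1, i.e. 11 ≤ |A - A| ≤ 31.
Note: 0 ∈ A - A always (from a - a). The set is symmetric: if d ∈ A - A then -d ∈ A - A.
Enumerate nonzero differences d = a - a' with a > a' (then include -d):
Positive differences: {2, 3, 5, 6, 8, 9, 11, 13}
Full difference set: {0} ∪ (positive diffs) ∪ (negative diffs).
|A - A| = 1 + 2·8 = 17 (matches direct enumeration: 17).

|A - A| = 17


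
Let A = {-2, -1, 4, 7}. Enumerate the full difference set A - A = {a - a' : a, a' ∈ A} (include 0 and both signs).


A - A = {a - a' : a, a' ∈ A}.
Compute a - a' for each ordered pair (a, a'):
a = -2: -2--2=0, -2--1=-1, -2-4=-6, -2-7=-9
a = -1: -1--2=1, -1--1=0, -1-4=-5, -1-7=-8
a = 4: 4--2=6, 4--1=5, 4-4=0, 4-7=-3
a = 7: 7--2=9, 7--1=8, 7-4=3, 7-7=0
Collecting distinct values (and noting 0 appears from a-a):
A - A = {-9, -8, -6, -5, -3, -1, 0, 1, 3, 5, 6, 8, 9}
|A - A| = 13

A - A = {-9, -8, -6, -5, -3, -1, 0, 1, 3, 5, 6, 8, 9}


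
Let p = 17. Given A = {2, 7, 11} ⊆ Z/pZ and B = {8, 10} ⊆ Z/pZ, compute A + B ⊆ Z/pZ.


Work in Z/17Z: reduce every sum a + b modulo 17.
Enumerate all 6 pairs:
a = 2: 2+8=10, 2+10=12
a = 7: 7+8=15, 7+10=0
a = 11: 11+8=2, 11+10=4
Distinct residues collected: {0, 2, 4, 10, 12, 15}
|A + B| = 6 (out of 17 total residues).

A + B = {0, 2, 4, 10, 12, 15}


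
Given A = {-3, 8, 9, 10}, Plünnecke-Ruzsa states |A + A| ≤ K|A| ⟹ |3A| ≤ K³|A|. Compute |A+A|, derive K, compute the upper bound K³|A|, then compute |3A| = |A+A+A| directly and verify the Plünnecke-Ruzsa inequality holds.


|A| = 4.
Step 1: Compute A + A by enumerating all 16 pairs.
A + A = {-6, 5, 6, 7, 16, 17, 18, 19, 20}, so |A + A| = 9.
Step 2: Doubling constant K = |A + A|/|A| = 9/4 = 9/4 ≈ 2.2500.
Step 3: Plünnecke-Ruzsa gives |3A| ≤ K³·|A| = (2.2500)³ · 4 ≈ 45.5625.
Step 4: Compute 3A = A + A + A directly by enumerating all triples (a,b,c) ∈ A³; |3A| = 16.
Step 5: Check 16 ≤ 45.5625? Yes ✓.

K = 9/4, Plünnecke-Ruzsa bound K³|A| ≈ 45.5625, |3A| = 16, inequality holds.


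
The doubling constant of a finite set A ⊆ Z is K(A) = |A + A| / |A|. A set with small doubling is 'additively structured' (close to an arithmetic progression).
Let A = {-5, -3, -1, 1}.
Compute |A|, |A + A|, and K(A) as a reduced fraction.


|A| = 4.
Compute A + A by enumerating all 16 pairs.
A + A = {-10, -8, -6, -4, -2, 0, 2}, so |A + A| = 7.
K = |A + A| / |A| = 7/4 (already in lowest terms) ≈ 1.7500.
Reference: AP of size 4 gives K = 7/4 ≈ 1.7500; a fully generic set of size 4 gives K ≈ 2.5000.

|A| = 4, |A + A| = 7, K = 7/4.


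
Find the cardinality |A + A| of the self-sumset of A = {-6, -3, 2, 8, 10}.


A + A = {a + a' : a, a' ∈ A}; |A| = 5.
General bounds: 2|A| - 1 ≤ |A + A| ≤ |A|(|A|+1)/2, i.e. 9 ≤ |A + A| ≤ 15.
Lower bound 2|A|-1 is attained iff A is an arithmetic progression.
Enumerate sums a + a' for a ≤ a' (symmetric, so this suffices):
a = -6: -6+-6=-12, -6+-3=-9, -6+2=-4, -6+8=2, -6+10=4
a = -3: -3+-3=-6, -3+2=-1, -3+8=5, -3+10=7
a = 2: 2+2=4, 2+8=10, 2+10=12
a = 8: 8+8=16, 8+10=18
a = 10: 10+10=20
Distinct sums: {-12, -9, -6, -4, -1, 2, 4, 5, 7, 10, 12, 16, 18, 20}
|A + A| = 14

|A + A| = 14


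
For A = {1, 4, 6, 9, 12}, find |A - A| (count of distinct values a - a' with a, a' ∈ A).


A - A = {a - a' : a, a' ∈ A}; |A| = 5.
Bounds: 2|A|-1 ≤ |A - A| ≤ |A|² - |A| + 1, i.e. 9 ≤ |A - A| ≤ 21.
Note: 0 ∈ A - A always (from a - a). The set is symmetric: if d ∈ A - A then -d ∈ A - A.
Enumerate nonzero differences d = a - a' with a > a' (then include -d):
Positive differences: {2, 3, 5, 6, 8, 11}
Full difference set: {0} ∪ (positive diffs) ∪ (negative diffs).
|A - A| = 1 + 2·6 = 13 (matches direct enumeration: 13).

|A - A| = 13


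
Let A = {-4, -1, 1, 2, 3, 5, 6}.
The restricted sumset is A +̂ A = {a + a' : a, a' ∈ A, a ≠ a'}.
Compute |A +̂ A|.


Restricted sumset: A +̂ A = {a + a' : a ∈ A, a' ∈ A, a ≠ a'}.
Equivalently, take A + A and drop any sum 2a that is achievable ONLY as a + a for a ∈ A (i.e. sums representable only with equal summands).
Enumerate pairs (a, a') with a < a' (symmetric, so each unordered pair gives one sum; this covers all a ≠ a'):
  -4 + -1 = -5
  -4 + 1 = -3
  -4 + 2 = -2
  -4 + 3 = -1
  -4 + 5 = 1
  -4 + 6 = 2
  -1 + 1 = 0
  -1 + 2 = 1
  -1 + 3 = 2
  -1 + 5 = 4
  -1 + 6 = 5
  1 + 2 = 3
  1 + 3 = 4
  1 + 5 = 6
  1 + 6 = 7
  2 + 3 = 5
  2 + 5 = 7
  2 + 6 = 8
  3 + 5 = 8
  3 + 6 = 9
  5 + 6 = 11
Collected distinct sums: {-5, -3, -2, -1, 0, 1, 2, 3, 4, 5, 6, 7, 8, 9, 11}
|A +̂ A| = 15
(Reference bound: |A +̂ A| ≥ 2|A| - 3 for |A| ≥ 2, with |A| = 7 giving ≥ 11.)

|A +̂ A| = 15


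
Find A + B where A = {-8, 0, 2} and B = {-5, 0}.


A + B = {a + b : a ∈ A, b ∈ B}.
Enumerate all |A|·|B| = 3·2 = 6 pairs (a, b) and collect distinct sums.
a = -8: -8+-5=-13, -8+0=-8
a = 0: 0+-5=-5, 0+0=0
a = 2: 2+-5=-3, 2+0=2
Collecting distinct sums: A + B = {-13, -8, -5, -3, 0, 2}
|A + B| = 6

A + B = {-13, -8, -5, -3, 0, 2}


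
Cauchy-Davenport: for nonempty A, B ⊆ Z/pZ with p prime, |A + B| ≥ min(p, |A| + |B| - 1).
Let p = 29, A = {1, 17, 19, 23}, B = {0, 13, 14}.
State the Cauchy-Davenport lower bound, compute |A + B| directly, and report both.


Cauchy-Davenport: |A + B| ≥ min(p, |A| + |B| - 1) for A, B nonempty in Z/pZ.
|A| = 4, |B| = 3, p = 29.
CD lower bound = min(29, 4 + 3 - 1) = min(29, 6) = 6.
Compute A + B mod 29 directly:
a = 1: 1+0=1, 1+13=14, 1+14=15
a = 17: 17+0=17, 17+13=1, 17+14=2
a = 19: 19+0=19, 19+13=3, 19+14=4
a = 23: 23+0=23, 23+13=7, 23+14=8
A + B = {1, 2, 3, 4, 7, 8, 14, 15, 17, 19, 23}, so |A + B| = 11.
Verify: 11 ≥ 6? Yes ✓.

CD lower bound = 6, actual |A + B| = 11.


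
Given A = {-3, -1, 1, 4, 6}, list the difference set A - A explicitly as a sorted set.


A - A = {a - a' : a, a' ∈ A}.
Compute a - a' for each ordered pair (a, a'):
a = -3: -3--3=0, -3--1=-2, -3-1=-4, -3-4=-7, -3-6=-9
a = -1: -1--3=2, -1--1=0, -1-1=-2, -1-4=-5, -1-6=-7
a = 1: 1--3=4, 1--1=2, 1-1=0, 1-4=-3, 1-6=-5
a = 4: 4--3=7, 4--1=5, 4-1=3, 4-4=0, 4-6=-2
a = 6: 6--3=9, 6--1=7, 6-1=5, 6-4=2, 6-6=0
Collecting distinct values (and noting 0 appears from a-a):
A - A = {-9, -7, -5, -4, -3, -2, 0, 2, 3, 4, 5, 7, 9}
|A - A| = 13

A - A = {-9, -7, -5, -4, -3, -2, 0, 2, 3, 4, 5, 7, 9}


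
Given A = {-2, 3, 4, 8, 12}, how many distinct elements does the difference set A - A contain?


A - A = {a - a' : a, a' ∈ A}; |A| = 5.
Bounds: 2|A|-1 ≤ |A - A| ≤ |A|² - |A| + 1, i.e. 9 ≤ |A - A| ≤ 21.
Note: 0 ∈ A - A always (from a - a). The set is symmetric: if d ∈ A - A then -d ∈ A - A.
Enumerate nonzero differences d = a - a' with a > a' (then include -d):
Positive differences: {1, 4, 5, 6, 8, 9, 10, 14}
Full difference set: {0} ∪ (positive diffs) ∪ (negative diffs).
|A - A| = 1 + 2·8 = 17 (matches direct enumeration: 17).

|A - A| = 17


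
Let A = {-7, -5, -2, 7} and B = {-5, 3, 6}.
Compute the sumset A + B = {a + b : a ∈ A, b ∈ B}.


A + B = {a + b : a ∈ A, b ∈ B}.
Enumerate all |A|·|B| = 4·3 = 12 pairs (a, b) and collect distinct sums.
a = -7: -7+-5=-12, -7+3=-4, -7+6=-1
a = -5: -5+-5=-10, -5+3=-2, -5+6=1
a = -2: -2+-5=-7, -2+3=1, -2+6=4
a = 7: 7+-5=2, 7+3=10, 7+6=13
Collecting distinct sums: A + B = {-12, -10, -7, -4, -2, -1, 1, 2, 4, 10, 13}
|A + B| = 11

A + B = {-12, -10, -7, -4, -2, -1, 1, 2, 4, 10, 13}


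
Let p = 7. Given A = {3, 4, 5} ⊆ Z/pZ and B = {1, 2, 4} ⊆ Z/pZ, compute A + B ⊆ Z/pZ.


Work in Z/7Z: reduce every sum a + b modulo 7.
Enumerate all 9 pairs:
a = 3: 3+1=4, 3+2=5, 3+4=0
a = 4: 4+1=5, 4+2=6, 4+4=1
a = 5: 5+1=6, 5+2=0, 5+4=2
Distinct residues collected: {0, 1, 2, 4, 5, 6}
|A + B| = 6 (out of 7 total residues).

A + B = {0, 1, 2, 4, 5, 6}


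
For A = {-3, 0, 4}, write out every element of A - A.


A - A = {a - a' : a, a' ∈ A}.
Compute a - a' for each ordered pair (a, a'):
a = -3: -3--3=0, -3-0=-3, -3-4=-7
a = 0: 0--3=3, 0-0=0, 0-4=-4
a = 4: 4--3=7, 4-0=4, 4-4=0
Collecting distinct values (and noting 0 appears from a-a):
A - A = {-7, -4, -3, 0, 3, 4, 7}
|A - A| = 7

A - A = {-7, -4, -3, 0, 3, 4, 7}


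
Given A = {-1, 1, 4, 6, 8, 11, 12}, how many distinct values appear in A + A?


A + A = {a + a' : a, a' ∈ A}; |A| = 7.
General bounds: 2|A| - 1 ≤ |A + A| ≤ |A|(|A|+1)/2, i.e. 13 ≤ |A + A| ≤ 28.
Lower bound 2|A|-1 is attained iff A is an arithmetic progression.
Enumerate sums a + a' for a ≤ a' (symmetric, so this suffices):
a = -1: -1+-1=-2, -1+1=0, -1+4=3, -1+6=5, -1+8=7, -1+11=10, -1+12=11
a = 1: 1+1=2, 1+4=5, 1+6=7, 1+8=9, 1+11=12, 1+12=13
a = 4: 4+4=8, 4+6=10, 4+8=12, 4+11=15, 4+12=16
a = 6: 6+6=12, 6+8=14, 6+11=17, 6+12=18
a = 8: 8+8=16, 8+11=19, 8+12=20
a = 11: 11+11=22, 11+12=23
a = 12: 12+12=24
Distinct sums: {-2, 0, 2, 3, 5, 7, 8, 9, 10, 11, 12, 13, 14, 15, 16, 17, 18, 19, 20, 22, 23, 24}
|A + A| = 22

|A + A| = 22


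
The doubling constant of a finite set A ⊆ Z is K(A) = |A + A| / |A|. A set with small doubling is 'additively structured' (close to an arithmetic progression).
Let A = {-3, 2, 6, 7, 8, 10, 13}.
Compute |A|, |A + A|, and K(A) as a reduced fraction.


|A| = 7.
Compute A + A by enumerating all 49 pairs.
A + A = {-6, -1, 3, 4, 5, 7, 8, 9, 10, 12, 13, 14, 15, 16, 17, 18, 19, 20, 21, 23, 26}, so |A + A| = 21.
K = |A + A| / |A| = 21/7 = 3/1 ≈ 3.0000.
Reference: AP of size 7 gives K = 13/7 ≈ 1.8571; a fully generic set of size 7 gives K ≈ 4.0000.

|A| = 7, |A + A| = 21, K = 21/7 = 3/1.


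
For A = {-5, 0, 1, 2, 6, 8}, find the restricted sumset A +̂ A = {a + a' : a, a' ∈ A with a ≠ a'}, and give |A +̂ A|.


Restricted sumset: A +̂ A = {a + a' : a ∈ A, a' ∈ A, a ≠ a'}.
Equivalently, take A + A and drop any sum 2a that is achievable ONLY as a + a for a ∈ A (i.e. sums representable only with equal summands).
Enumerate pairs (a, a') with a < a' (symmetric, so each unordered pair gives one sum; this covers all a ≠ a'):
  -5 + 0 = -5
  -5 + 1 = -4
  -5 + 2 = -3
  -5 + 6 = 1
  -5 + 8 = 3
  0 + 1 = 1
  0 + 2 = 2
  0 + 6 = 6
  0 + 8 = 8
  1 + 2 = 3
  1 + 6 = 7
  1 + 8 = 9
  2 + 6 = 8
  2 + 8 = 10
  6 + 8 = 14
Collected distinct sums: {-5, -4, -3, 1, 2, 3, 6, 7, 8, 9, 10, 14}
|A +̂ A| = 12
(Reference bound: |A +̂ A| ≥ 2|A| - 3 for |A| ≥ 2, with |A| = 6 giving ≥ 9.)

|A +̂ A| = 12


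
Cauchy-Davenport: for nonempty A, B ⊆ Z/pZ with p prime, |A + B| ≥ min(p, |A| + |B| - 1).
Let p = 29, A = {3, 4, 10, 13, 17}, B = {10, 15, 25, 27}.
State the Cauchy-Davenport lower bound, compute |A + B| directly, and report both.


Cauchy-Davenport: |A + B| ≥ min(p, |A| + |B| - 1) for A, B nonempty in Z/pZ.
|A| = 5, |B| = 4, p = 29.
CD lower bound = min(29, 5 + 4 - 1) = min(29, 8) = 8.
Compute A + B mod 29 directly:
a = 3: 3+10=13, 3+15=18, 3+25=28, 3+27=1
a = 4: 4+10=14, 4+15=19, 4+25=0, 4+27=2
a = 10: 10+10=20, 10+15=25, 10+25=6, 10+27=8
a = 13: 13+10=23, 13+15=28, 13+25=9, 13+27=11
a = 17: 17+10=27, 17+15=3, 17+25=13, 17+27=15
A + B = {0, 1, 2, 3, 6, 8, 9, 11, 13, 14, 15, 18, 19, 20, 23, 25, 27, 28}, so |A + B| = 18.
Verify: 18 ≥ 8? Yes ✓.

CD lower bound = 8, actual |A + B| = 18.


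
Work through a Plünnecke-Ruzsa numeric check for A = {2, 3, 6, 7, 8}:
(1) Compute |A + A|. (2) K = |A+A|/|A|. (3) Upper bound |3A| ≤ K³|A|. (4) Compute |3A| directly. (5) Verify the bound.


|A| = 5.
Step 1: Compute A + A by enumerating all 25 pairs.
A + A = {4, 5, 6, 8, 9, 10, 11, 12, 13, 14, 15, 16}, so |A + A| = 12.
Step 2: Doubling constant K = |A + A|/|A| = 12/5 = 12/5 ≈ 2.4000.
Step 3: Plünnecke-Ruzsa gives |3A| ≤ K³·|A| = (2.4000)³ · 5 ≈ 69.1200.
Step 4: Compute 3A = A + A + A directly by enumerating all triples (a,b,c) ∈ A³; |3A| = 19.
Step 5: Check 19 ≤ 69.1200? Yes ✓.

K = 12/5, Plünnecke-Ruzsa bound K³|A| ≈ 69.1200, |3A| = 19, inequality holds.


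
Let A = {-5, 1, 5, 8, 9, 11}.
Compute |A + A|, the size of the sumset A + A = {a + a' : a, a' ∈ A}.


A + A = {a + a' : a, a' ∈ A}; |A| = 6.
General bounds: 2|A| - 1 ≤ |A + A| ≤ |A|(|A|+1)/2, i.e. 11 ≤ |A + A| ≤ 21.
Lower bound 2|A|-1 is attained iff A is an arithmetic progression.
Enumerate sums a + a' for a ≤ a' (symmetric, so this suffices):
a = -5: -5+-5=-10, -5+1=-4, -5+5=0, -5+8=3, -5+9=4, -5+11=6
a = 1: 1+1=2, 1+5=6, 1+8=9, 1+9=10, 1+11=12
a = 5: 5+5=10, 5+8=13, 5+9=14, 5+11=16
a = 8: 8+8=16, 8+9=17, 8+11=19
a = 9: 9+9=18, 9+11=20
a = 11: 11+11=22
Distinct sums: {-10, -4, 0, 2, 3, 4, 6, 9, 10, 12, 13, 14, 16, 17, 18, 19, 20, 22}
|A + A| = 18

|A + A| = 18


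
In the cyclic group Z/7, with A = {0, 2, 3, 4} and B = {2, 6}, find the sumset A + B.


Work in Z/7Z: reduce every sum a + b modulo 7.
Enumerate all 8 pairs:
a = 0: 0+2=2, 0+6=6
a = 2: 2+2=4, 2+6=1
a = 3: 3+2=5, 3+6=2
a = 4: 4+2=6, 4+6=3
Distinct residues collected: {1, 2, 3, 4, 5, 6}
|A + B| = 6 (out of 7 total residues).

A + B = {1, 2, 3, 4, 5, 6}


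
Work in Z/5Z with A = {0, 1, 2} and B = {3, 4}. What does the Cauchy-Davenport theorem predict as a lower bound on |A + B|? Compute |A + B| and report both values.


Cauchy-Davenport: |A + B| ≥ min(p, |A| + |B| - 1) for A, B nonempty in Z/pZ.
|A| = 3, |B| = 2, p = 5.
CD lower bound = min(5, 3 + 2 - 1) = min(5, 4) = 4.
Compute A + B mod 5 directly:
a = 0: 0+3=3, 0+4=4
a = 1: 1+3=4, 1+4=0
a = 2: 2+3=0, 2+4=1
A + B = {0, 1, 3, 4}, so |A + B| = 4.
Verify: 4 ≥ 4? Yes ✓.

CD lower bound = 4, actual |A + B| = 4.


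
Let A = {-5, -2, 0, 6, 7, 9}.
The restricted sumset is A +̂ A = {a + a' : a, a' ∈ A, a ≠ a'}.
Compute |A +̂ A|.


Restricted sumset: A +̂ A = {a + a' : a ∈ A, a' ∈ A, a ≠ a'}.
Equivalently, take A + A and drop any sum 2a that is achievable ONLY as a + a for a ∈ A (i.e. sums representable only with equal summands).
Enumerate pairs (a, a') with a < a' (symmetric, so each unordered pair gives one sum; this covers all a ≠ a'):
  -5 + -2 = -7
  -5 + 0 = -5
  -5 + 6 = 1
  -5 + 7 = 2
  -5 + 9 = 4
  -2 + 0 = -2
  -2 + 6 = 4
  -2 + 7 = 5
  -2 + 9 = 7
  0 + 6 = 6
  0 + 7 = 7
  0 + 9 = 9
  6 + 7 = 13
  6 + 9 = 15
  7 + 9 = 16
Collected distinct sums: {-7, -5, -2, 1, 2, 4, 5, 6, 7, 9, 13, 15, 16}
|A +̂ A| = 13
(Reference bound: |A +̂ A| ≥ 2|A| - 3 for |A| ≥ 2, with |A| = 6 giving ≥ 9.)

|A +̂ A| = 13


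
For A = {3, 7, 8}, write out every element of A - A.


A - A = {a - a' : a, a' ∈ A}.
Compute a - a' for each ordered pair (a, a'):
a = 3: 3-3=0, 3-7=-4, 3-8=-5
a = 7: 7-3=4, 7-7=0, 7-8=-1
a = 8: 8-3=5, 8-7=1, 8-8=0
Collecting distinct values (and noting 0 appears from a-a):
A - A = {-5, -4, -1, 0, 1, 4, 5}
|A - A| = 7

A - A = {-5, -4, -1, 0, 1, 4, 5}


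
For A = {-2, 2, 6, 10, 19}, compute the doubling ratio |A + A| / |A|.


|A| = 5.
Compute A + A by enumerating all 25 pairs.
A + A = {-4, 0, 4, 8, 12, 16, 17, 20, 21, 25, 29, 38}, so |A + A| = 12.
K = |A + A| / |A| = 12/5 (already in lowest terms) ≈ 2.4000.
Reference: AP of size 5 gives K = 9/5 ≈ 1.8000; a fully generic set of size 5 gives K ≈ 3.0000.

|A| = 5, |A + A| = 12, K = 12/5.


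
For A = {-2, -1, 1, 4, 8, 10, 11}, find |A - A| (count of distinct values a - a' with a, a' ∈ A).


A - A = {a - a' : a, a' ∈ A}; |A| = 7.
Bounds: 2|A|-1 ≤ |A - A| ≤ |A|² - |A| + 1, i.e. 13 ≤ |A - A| ≤ 43.
Note: 0 ∈ A - A always (from a - a). The set is symmetric: if d ∈ A - A then -d ∈ A - A.
Enumerate nonzero differences d = a - a' with a > a' (then include -d):
Positive differences: {1, 2, 3, 4, 5, 6, 7, 9, 10, 11, 12, 13}
Full difference set: {0} ∪ (positive diffs) ∪ (negative diffs).
|A - A| = 1 + 2·12 = 25 (matches direct enumeration: 25).

|A - A| = 25


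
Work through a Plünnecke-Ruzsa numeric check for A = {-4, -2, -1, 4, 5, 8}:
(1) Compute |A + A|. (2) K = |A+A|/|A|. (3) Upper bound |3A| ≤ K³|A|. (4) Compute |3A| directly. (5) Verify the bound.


|A| = 6.
Step 1: Compute A + A by enumerating all 36 pairs.
A + A = {-8, -6, -5, -4, -3, -2, 0, 1, 2, 3, 4, 6, 7, 8, 9, 10, 12, 13, 16}, so |A + A| = 19.
Step 2: Doubling constant K = |A + A|/|A| = 19/6 = 19/6 ≈ 3.1667.
Step 3: Plünnecke-Ruzsa gives |3A| ≤ K³·|A| = (3.1667)³ · 6 ≈ 190.5278.
Step 4: Compute 3A = A + A + A directly by enumerating all triples (a,b,c) ∈ A³; |3A| = 33.
Step 5: Check 33 ≤ 190.5278? Yes ✓.

K = 19/6, Plünnecke-Ruzsa bound K³|A| ≈ 190.5278, |3A| = 33, inequality holds.


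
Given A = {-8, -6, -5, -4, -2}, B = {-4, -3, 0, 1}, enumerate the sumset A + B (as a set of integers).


A + B = {a + b : a ∈ A, b ∈ B}.
Enumerate all |A|·|B| = 5·4 = 20 pairs (a, b) and collect distinct sums.
a = -8: -8+-4=-12, -8+-3=-11, -8+0=-8, -8+1=-7
a = -6: -6+-4=-10, -6+-3=-9, -6+0=-6, -6+1=-5
a = -5: -5+-4=-9, -5+-3=-8, -5+0=-5, -5+1=-4
a = -4: -4+-4=-8, -4+-3=-7, -4+0=-4, -4+1=-3
a = -2: -2+-4=-6, -2+-3=-5, -2+0=-2, -2+1=-1
Collecting distinct sums: A + B = {-12, -11, -10, -9, -8, -7, -6, -5, -4, -3, -2, -1}
|A + B| = 12

A + B = {-12, -11, -10, -9, -8, -7, -6, -5, -4, -3, -2, -1}


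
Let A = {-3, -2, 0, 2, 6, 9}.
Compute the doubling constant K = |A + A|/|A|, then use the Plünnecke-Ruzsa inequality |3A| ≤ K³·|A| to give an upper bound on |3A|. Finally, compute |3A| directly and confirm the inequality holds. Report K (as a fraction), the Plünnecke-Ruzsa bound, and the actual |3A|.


|A| = 6.
Step 1: Compute A + A by enumerating all 36 pairs.
A + A = {-6, -5, -4, -3, -2, -1, 0, 2, 3, 4, 6, 7, 8, 9, 11, 12, 15, 18}, so |A + A| = 18.
Step 2: Doubling constant K = |A + A|/|A| = 18/6 = 18/6 ≈ 3.0000.
Step 3: Plünnecke-Ruzsa gives |3A| ≤ K³·|A| = (3.0000)³ · 6 ≈ 162.0000.
Step 4: Compute 3A = A + A + A directly by enumerating all triples (a,b,c) ∈ A³; |3A| = 32.
Step 5: Check 32 ≤ 162.0000? Yes ✓.

K = 18/6, Plünnecke-Ruzsa bound K³|A| ≈ 162.0000, |3A| = 32, inequality holds.


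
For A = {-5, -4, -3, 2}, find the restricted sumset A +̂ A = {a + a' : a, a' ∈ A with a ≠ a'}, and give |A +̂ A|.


Restricted sumset: A +̂ A = {a + a' : a ∈ A, a' ∈ A, a ≠ a'}.
Equivalently, take A + A and drop any sum 2a that is achievable ONLY as a + a for a ∈ A (i.e. sums representable only with equal summands).
Enumerate pairs (a, a') with a < a' (symmetric, so each unordered pair gives one sum; this covers all a ≠ a'):
  -5 + -4 = -9
  -5 + -3 = -8
  -5 + 2 = -3
  -4 + -3 = -7
  -4 + 2 = -2
  -3 + 2 = -1
Collected distinct sums: {-9, -8, -7, -3, -2, -1}
|A +̂ A| = 6
(Reference bound: |A +̂ A| ≥ 2|A| - 3 for |A| ≥ 2, with |A| = 4 giving ≥ 5.)

|A +̂ A| = 6


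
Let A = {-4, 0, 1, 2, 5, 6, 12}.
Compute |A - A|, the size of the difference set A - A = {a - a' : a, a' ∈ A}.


A - A = {a - a' : a, a' ∈ A}; |A| = 7.
Bounds: 2|A|-1 ≤ |A - A| ≤ |A|² - |A| + 1, i.e. 13 ≤ |A - A| ≤ 43.
Note: 0 ∈ A - A always (from a - a). The set is symmetric: if d ∈ A - A then -d ∈ A - A.
Enumerate nonzero differences d = a - a' with a > a' (then include -d):
Positive differences: {1, 2, 3, 4, 5, 6, 7, 9, 10, 11, 12, 16}
Full difference set: {0} ∪ (positive diffs) ∪ (negative diffs).
|A - A| = 1 + 2·12 = 25 (matches direct enumeration: 25).

|A - A| = 25


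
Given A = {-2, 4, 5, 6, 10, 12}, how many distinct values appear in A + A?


A + A = {a + a' : a, a' ∈ A}; |A| = 6.
General bounds: 2|A| - 1 ≤ |A + A| ≤ |A|(|A|+1)/2, i.e. 11 ≤ |A + A| ≤ 21.
Lower bound 2|A|-1 is attained iff A is an arithmetic progression.
Enumerate sums a + a' for a ≤ a' (symmetric, so this suffices):
a = -2: -2+-2=-4, -2+4=2, -2+5=3, -2+6=4, -2+10=8, -2+12=10
a = 4: 4+4=8, 4+5=9, 4+6=10, 4+10=14, 4+12=16
a = 5: 5+5=10, 5+6=11, 5+10=15, 5+12=17
a = 6: 6+6=12, 6+10=16, 6+12=18
a = 10: 10+10=20, 10+12=22
a = 12: 12+12=24
Distinct sums: {-4, 2, 3, 4, 8, 9, 10, 11, 12, 14, 15, 16, 17, 18, 20, 22, 24}
|A + A| = 17

|A + A| = 17


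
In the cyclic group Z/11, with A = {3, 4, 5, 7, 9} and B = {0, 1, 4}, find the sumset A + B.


Work in Z/11Z: reduce every sum a + b modulo 11.
Enumerate all 15 pairs:
a = 3: 3+0=3, 3+1=4, 3+4=7
a = 4: 4+0=4, 4+1=5, 4+4=8
a = 5: 5+0=5, 5+1=6, 5+4=9
a = 7: 7+0=7, 7+1=8, 7+4=0
a = 9: 9+0=9, 9+1=10, 9+4=2
Distinct residues collected: {0, 2, 3, 4, 5, 6, 7, 8, 9, 10}
|A + B| = 10 (out of 11 total residues).

A + B = {0, 2, 3, 4, 5, 6, 7, 8, 9, 10}


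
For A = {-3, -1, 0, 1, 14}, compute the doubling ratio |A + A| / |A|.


|A| = 5.
Compute A + A by enumerating all 25 pairs.
A + A = {-6, -4, -3, -2, -1, 0, 1, 2, 11, 13, 14, 15, 28}, so |A + A| = 13.
K = |A + A| / |A| = 13/5 (already in lowest terms) ≈ 2.6000.
Reference: AP of size 5 gives K = 9/5 ≈ 1.8000; a fully generic set of size 5 gives K ≈ 3.0000.

|A| = 5, |A + A| = 13, K = 13/5.


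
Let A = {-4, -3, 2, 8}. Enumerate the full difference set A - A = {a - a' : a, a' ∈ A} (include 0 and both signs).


A - A = {a - a' : a, a' ∈ A}.
Compute a - a' for each ordered pair (a, a'):
a = -4: -4--4=0, -4--3=-1, -4-2=-6, -4-8=-12
a = -3: -3--4=1, -3--3=0, -3-2=-5, -3-8=-11
a = 2: 2--4=6, 2--3=5, 2-2=0, 2-8=-6
a = 8: 8--4=12, 8--3=11, 8-2=6, 8-8=0
Collecting distinct values (and noting 0 appears from a-a):
A - A = {-12, -11, -6, -5, -1, 0, 1, 5, 6, 11, 12}
|A - A| = 11

A - A = {-12, -11, -6, -5, -1, 0, 1, 5, 6, 11, 12}


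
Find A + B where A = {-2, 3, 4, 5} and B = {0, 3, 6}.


A + B = {a + b : a ∈ A, b ∈ B}.
Enumerate all |A|·|B| = 4·3 = 12 pairs (a, b) and collect distinct sums.
a = -2: -2+0=-2, -2+3=1, -2+6=4
a = 3: 3+0=3, 3+3=6, 3+6=9
a = 4: 4+0=4, 4+3=7, 4+6=10
a = 5: 5+0=5, 5+3=8, 5+6=11
Collecting distinct sums: A + B = {-2, 1, 3, 4, 5, 6, 7, 8, 9, 10, 11}
|A + B| = 11

A + B = {-2, 1, 3, 4, 5, 6, 7, 8, 9, 10, 11}


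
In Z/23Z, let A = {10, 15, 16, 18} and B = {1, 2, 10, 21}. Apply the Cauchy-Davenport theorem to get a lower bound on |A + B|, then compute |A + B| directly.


Cauchy-Davenport: |A + B| ≥ min(p, |A| + |B| - 1) for A, B nonempty in Z/pZ.
|A| = 4, |B| = 4, p = 23.
CD lower bound = min(23, 4 + 4 - 1) = min(23, 7) = 7.
Compute A + B mod 23 directly:
a = 10: 10+1=11, 10+2=12, 10+10=20, 10+21=8
a = 15: 15+1=16, 15+2=17, 15+10=2, 15+21=13
a = 16: 16+1=17, 16+2=18, 16+10=3, 16+21=14
a = 18: 18+1=19, 18+2=20, 18+10=5, 18+21=16
A + B = {2, 3, 5, 8, 11, 12, 13, 14, 16, 17, 18, 19, 20}, so |A + B| = 13.
Verify: 13 ≥ 7? Yes ✓.

CD lower bound = 7, actual |A + B| = 13.


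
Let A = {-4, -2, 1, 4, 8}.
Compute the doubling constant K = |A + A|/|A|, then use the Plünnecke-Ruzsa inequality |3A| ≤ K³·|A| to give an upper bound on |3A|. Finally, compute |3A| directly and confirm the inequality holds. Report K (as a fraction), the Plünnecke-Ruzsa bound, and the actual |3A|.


|A| = 5.
Step 1: Compute A + A by enumerating all 25 pairs.
A + A = {-8, -6, -4, -3, -1, 0, 2, 4, 5, 6, 8, 9, 12, 16}, so |A + A| = 14.
Step 2: Doubling constant K = |A + A|/|A| = 14/5 = 14/5 ≈ 2.8000.
Step 3: Plünnecke-Ruzsa gives |3A| ≤ K³·|A| = (2.8000)³ · 5 ≈ 109.7600.
Step 4: Compute 3A = A + A + A directly by enumerating all triples (a,b,c) ∈ A³; |3A| = 27.
Step 5: Check 27 ≤ 109.7600? Yes ✓.

K = 14/5, Plünnecke-Ruzsa bound K³|A| ≈ 109.7600, |3A| = 27, inequality holds.


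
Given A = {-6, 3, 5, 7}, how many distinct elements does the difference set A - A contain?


A - A = {a - a' : a, a' ∈ A}; |A| = 4.
Bounds: 2|A|-1 ≤ |A - A| ≤ |A|² - |A| + 1, i.e. 7 ≤ |A - A| ≤ 13.
Note: 0 ∈ A - A always (from a - a). The set is symmetric: if d ∈ A - A then -d ∈ A - A.
Enumerate nonzero differences d = a - a' with a > a' (then include -d):
Positive differences: {2, 4, 9, 11, 13}
Full difference set: {0} ∪ (positive diffs) ∪ (negative diffs).
|A - A| = 1 + 2·5 = 11 (matches direct enumeration: 11).

|A - A| = 11


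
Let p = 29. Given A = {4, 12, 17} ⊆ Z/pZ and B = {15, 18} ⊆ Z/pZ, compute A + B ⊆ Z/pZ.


Work in Z/29Z: reduce every sum a + b modulo 29.
Enumerate all 6 pairs:
a = 4: 4+15=19, 4+18=22
a = 12: 12+15=27, 12+18=1
a = 17: 17+15=3, 17+18=6
Distinct residues collected: {1, 3, 6, 19, 22, 27}
|A + B| = 6 (out of 29 total residues).

A + B = {1, 3, 6, 19, 22, 27}


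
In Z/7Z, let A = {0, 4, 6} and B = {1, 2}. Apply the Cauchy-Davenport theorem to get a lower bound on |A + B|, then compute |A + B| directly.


Cauchy-Davenport: |A + B| ≥ min(p, |A| + |B| - 1) for A, B nonempty in Z/pZ.
|A| = 3, |B| = 2, p = 7.
CD lower bound = min(7, 3 + 2 - 1) = min(7, 4) = 4.
Compute A + B mod 7 directly:
a = 0: 0+1=1, 0+2=2
a = 4: 4+1=5, 4+2=6
a = 6: 6+1=0, 6+2=1
A + B = {0, 1, 2, 5, 6}, so |A + B| = 5.
Verify: 5 ≥ 4? Yes ✓.

CD lower bound = 4, actual |A + B| = 5.


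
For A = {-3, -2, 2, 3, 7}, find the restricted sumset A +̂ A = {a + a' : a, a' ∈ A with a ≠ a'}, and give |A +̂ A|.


Restricted sumset: A +̂ A = {a + a' : a ∈ A, a' ∈ A, a ≠ a'}.
Equivalently, take A + A and drop any sum 2a that is achievable ONLY as a + a for a ∈ A (i.e. sums representable only with equal summands).
Enumerate pairs (a, a') with a < a' (symmetric, so each unordered pair gives one sum; this covers all a ≠ a'):
  -3 + -2 = -5
  -3 + 2 = -1
  -3 + 3 = 0
  -3 + 7 = 4
  -2 + 2 = 0
  -2 + 3 = 1
  -2 + 7 = 5
  2 + 3 = 5
  2 + 7 = 9
  3 + 7 = 10
Collected distinct sums: {-5, -1, 0, 1, 4, 5, 9, 10}
|A +̂ A| = 8
(Reference bound: |A +̂ A| ≥ 2|A| - 3 for |A| ≥ 2, with |A| = 5 giving ≥ 7.)

|A +̂ A| = 8


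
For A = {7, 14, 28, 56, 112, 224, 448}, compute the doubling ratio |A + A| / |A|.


|A| = 7.
Compute A + A by enumerating all 49 pairs.
A + A = {14, 21, 28, 35, 42, 56, 63, 70, 84, 112, 119, 126, 140, 168, 224, 231, 238, 252, 280, 336, 448, 455, 462, 476, 504, 560, 672, 896}, so |A + A| = 28.
K = |A + A| / |A| = 28/7 = 4/1 ≈ 4.0000.
Reference: AP of size 7 gives K = 13/7 ≈ 1.8571; a fully generic set of size 7 gives K ≈ 4.0000.

|A| = 7, |A + A| = 28, K = 28/7 = 4/1.


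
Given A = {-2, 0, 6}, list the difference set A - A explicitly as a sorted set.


A - A = {a - a' : a, a' ∈ A}.
Compute a - a' for each ordered pair (a, a'):
a = -2: -2--2=0, -2-0=-2, -2-6=-8
a = 0: 0--2=2, 0-0=0, 0-6=-6
a = 6: 6--2=8, 6-0=6, 6-6=0
Collecting distinct values (and noting 0 appears from a-a):
A - A = {-8, -6, -2, 0, 2, 6, 8}
|A - A| = 7

A - A = {-8, -6, -2, 0, 2, 6, 8}


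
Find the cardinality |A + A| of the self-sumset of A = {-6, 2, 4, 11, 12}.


A + A = {a + a' : a, a' ∈ A}; |A| = 5.
General bounds: 2|A| - 1 ≤ |A + A| ≤ |A|(|A|+1)/2, i.e. 9 ≤ |A + A| ≤ 15.
Lower bound 2|A|-1 is attained iff A is an arithmetic progression.
Enumerate sums a + a' for a ≤ a' (symmetric, so this suffices):
a = -6: -6+-6=-12, -6+2=-4, -6+4=-2, -6+11=5, -6+12=6
a = 2: 2+2=4, 2+4=6, 2+11=13, 2+12=14
a = 4: 4+4=8, 4+11=15, 4+12=16
a = 11: 11+11=22, 11+12=23
a = 12: 12+12=24
Distinct sums: {-12, -4, -2, 4, 5, 6, 8, 13, 14, 15, 16, 22, 23, 24}
|A + A| = 14

|A + A| = 14


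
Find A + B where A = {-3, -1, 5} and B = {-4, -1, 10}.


A + B = {a + b : a ∈ A, b ∈ B}.
Enumerate all |A|·|B| = 3·3 = 9 pairs (a, b) and collect distinct sums.
a = -3: -3+-4=-7, -3+-1=-4, -3+10=7
a = -1: -1+-4=-5, -1+-1=-2, -1+10=9
a = 5: 5+-4=1, 5+-1=4, 5+10=15
Collecting distinct sums: A + B = {-7, -5, -4, -2, 1, 4, 7, 9, 15}
|A + B| = 9

A + B = {-7, -5, -4, -2, 1, 4, 7, 9, 15}


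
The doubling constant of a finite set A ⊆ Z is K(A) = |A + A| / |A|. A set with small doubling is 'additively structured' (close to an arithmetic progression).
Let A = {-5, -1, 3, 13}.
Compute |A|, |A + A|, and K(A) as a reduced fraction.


|A| = 4.
Compute A + A by enumerating all 16 pairs.
A + A = {-10, -6, -2, 2, 6, 8, 12, 16, 26}, so |A + A| = 9.
K = |A + A| / |A| = 9/4 (already in lowest terms) ≈ 2.2500.
Reference: AP of size 4 gives K = 7/4 ≈ 1.7500; a fully generic set of size 4 gives K ≈ 2.5000.

|A| = 4, |A + A| = 9, K = 9/4.


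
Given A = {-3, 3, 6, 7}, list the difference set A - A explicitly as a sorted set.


A - A = {a - a' : a, a' ∈ A}.
Compute a - a' for each ordered pair (a, a'):
a = -3: -3--3=0, -3-3=-6, -3-6=-9, -3-7=-10
a = 3: 3--3=6, 3-3=0, 3-6=-3, 3-7=-4
a = 6: 6--3=9, 6-3=3, 6-6=0, 6-7=-1
a = 7: 7--3=10, 7-3=4, 7-6=1, 7-7=0
Collecting distinct values (and noting 0 appears from a-a):
A - A = {-10, -9, -6, -4, -3, -1, 0, 1, 3, 4, 6, 9, 10}
|A - A| = 13

A - A = {-10, -9, -6, -4, -3, -1, 0, 1, 3, 4, 6, 9, 10}


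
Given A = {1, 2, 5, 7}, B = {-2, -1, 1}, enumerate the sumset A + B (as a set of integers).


A + B = {a + b : a ∈ A, b ∈ B}.
Enumerate all |A|·|B| = 4·3 = 12 pairs (a, b) and collect distinct sums.
a = 1: 1+-2=-1, 1+-1=0, 1+1=2
a = 2: 2+-2=0, 2+-1=1, 2+1=3
a = 5: 5+-2=3, 5+-1=4, 5+1=6
a = 7: 7+-2=5, 7+-1=6, 7+1=8
Collecting distinct sums: A + B = {-1, 0, 1, 2, 3, 4, 5, 6, 8}
|A + B| = 9

A + B = {-1, 0, 1, 2, 3, 4, 5, 6, 8}


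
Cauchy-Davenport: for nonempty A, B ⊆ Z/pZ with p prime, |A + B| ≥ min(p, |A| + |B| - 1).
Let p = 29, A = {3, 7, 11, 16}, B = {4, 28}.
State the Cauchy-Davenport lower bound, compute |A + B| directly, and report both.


Cauchy-Davenport: |A + B| ≥ min(p, |A| + |B| - 1) for A, B nonempty in Z/pZ.
|A| = 4, |B| = 2, p = 29.
CD lower bound = min(29, 4 + 2 - 1) = min(29, 5) = 5.
Compute A + B mod 29 directly:
a = 3: 3+4=7, 3+28=2
a = 7: 7+4=11, 7+28=6
a = 11: 11+4=15, 11+28=10
a = 16: 16+4=20, 16+28=15
A + B = {2, 6, 7, 10, 11, 15, 20}, so |A + B| = 7.
Verify: 7 ≥ 5? Yes ✓.

CD lower bound = 5, actual |A + B| = 7.


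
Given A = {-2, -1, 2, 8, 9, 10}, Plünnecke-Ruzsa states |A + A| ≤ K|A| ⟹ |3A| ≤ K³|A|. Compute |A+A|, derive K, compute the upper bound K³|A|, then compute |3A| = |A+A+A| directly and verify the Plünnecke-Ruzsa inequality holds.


|A| = 6.
Step 1: Compute A + A by enumerating all 36 pairs.
A + A = {-4, -3, -2, 0, 1, 4, 6, 7, 8, 9, 10, 11, 12, 16, 17, 18, 19, 20}, so |A + A| = 18.
Step 2: Doubling constant K = |A + A|/|A| = 18/6 = 18/6 ≈ 3.0000.
Step 3: Plünnecke-Ruzsa gives |3A| ≤ K³·|A| = (3.0000)³ · 6 ≈ 162.0000.
Step 4: Compute 3A = A + A + A directly by enumerating all triples (a,b,c) ∈ A³; |3A| = 35.
Step 5: Check 35 ≤ 162.0000? Yes ✓.

K = 18/6, Plünnecke-Ruzsa bound K³|A| ≈ 162.0000, |3A| = 35, inequality holds.


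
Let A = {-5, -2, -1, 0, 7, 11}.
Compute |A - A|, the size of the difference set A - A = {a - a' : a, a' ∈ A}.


A - A = {a - a' : a, a' ∈ A}; |A| = 6.
Bounds: 2|A|-1 ≤ |A - A| ≤ |A|² - |A| + 1, i.e. 11 ≤ |A - A| ≤ 31.
Note: 0 ∈ A - A always (from a - a). The set is symmetric: if d ∈ A - A then -d ∈ A - A.
Enumerate nonzero differences d = a - a' with a > a' (then include -d):
Positive differences: {1, 2, 3, 4, 5, 7, 8, 9, 11, 12, 13, 16}
Full difference set: {0} ∪ (positive diffs) ∪ (negative diffs).
|A - A| = 1 + 2·12 = 25 (matches direct enumeration: 25).

|A - A| = 25


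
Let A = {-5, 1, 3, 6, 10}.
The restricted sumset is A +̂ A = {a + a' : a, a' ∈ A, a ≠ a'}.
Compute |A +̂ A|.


Restricted sumset: A +̂ A = {a + a' : a ∈ A, a' ∈ A, a ≠ a'}.
Equivalently, take A + A and drop any sum 2a that is achievable ONLY as a + a for a ∈ A (i.e. sums representable only with equal summands).
Enumerate pairs (a, a') with a < a' (symmetric, so each unordered pair gives one sum; this covers all a ≠ a'):
  -5 + 1 = -4
  -5 + 3 = -2
  -5 + 6 = 1
  -5 + 10 = 5
  1 + 3 = 4
  1 + 6 = 7
  1 + 10 = 11
  3 + 6 = 9
  3 + 10 = 13
  6 + 10 = 16
Collected distinct sums: {-4, -2, 1, 4, 5, 7, 9, 11, 13, 16}
|A +̂ A| = 10
(Reference bound: |A +̂ A| ≥ 2|A| - 3 for |A| ≥ 2, with |A| = 5 giving ≥ 7.)

|A +̂ A| = 10


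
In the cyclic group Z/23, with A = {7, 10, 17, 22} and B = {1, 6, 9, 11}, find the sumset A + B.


Work in Z/23Z: reduce every sum a + b modulo 23.
Enumerate all 16 pairs:
a = 7: 7+1=8, 7+6=13, 7+9=16, 7+11=18
a = 10: 10+1=11, 10+6=16, 10+9=19, 10+11=21
a = 17: 17+1=18, 17+6=0, 17+9=3, 17+11=5
a = 22: 22+1=0, 22+6=5, 22+9=8, 22+11=10
Distinct residues collected: {0, 3, 5, 8, 10, 11, 13, 16, 18, 19, 21}
|A + B| = 11 (out of 23 total residues).

A + B = {0, 3, 5, 8, 10, 11, 13, 16, 18, 19, 21}


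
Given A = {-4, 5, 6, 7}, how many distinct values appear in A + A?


A + A = {a + a' : a, a' ∈ A}; |A| = 4.
General bounds: 2|A| - 1 ≤ |A + A| ≤ |A|(|A|+1)/2, i.e. 7 ≤ |A + A| ≤ 10.
Lower bound 2|A|-1 is attained iff A is an arithmetic progression.
Enumerate sums a + a' for a ≤ a' (symmetric, so this suffices):
a = -4: -4+-4=-8, -4+5=1, -4+6=2, -4+7=3
a = 5: 5+5=10, 5+6=11, 5+7=12
a = 6: 6+6=12, 6+7=13
a = 7: 7+7=14
Distinct sums: {-8, 1, 2, 3, 10, 11, 12, 13, 14}
|A + A| = 9

|A + A| = 9


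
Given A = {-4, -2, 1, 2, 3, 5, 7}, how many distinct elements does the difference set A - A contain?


A - A = {a - a' : a, a' ∈ A}; |A| = 7.
Bounds: 2|A|-1 ≤ |A - A| ≤ |A|² - |A| + 1, i.e. 13 ≤ |A - A| ≤ 43.
Note: 0 ∈ A - A always (from a - a). The set is symmetric: if d ∈ A - A then -d ∈ A - A.
Enumerate nonzero differences d = a - a' with a > a' (then include -d):
Positive differences: {1, 2, 3, 4, 5, 6, 7, 9, 11}
Full difference set: {0} ∪ (positive diffs) ∪ (negative diffs).
|A - A| = 1 + 2·9 = 19 (matches direct enumeration: 19).

|A - A| = 19
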